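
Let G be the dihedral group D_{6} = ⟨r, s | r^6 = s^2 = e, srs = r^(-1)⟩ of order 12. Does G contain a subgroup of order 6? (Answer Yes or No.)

Yes

6 | 12. A subgroup of order 6 is {e, r, r^2, r^3, r^4, r^5}.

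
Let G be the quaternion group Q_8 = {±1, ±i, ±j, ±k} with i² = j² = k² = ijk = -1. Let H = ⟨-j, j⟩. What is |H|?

|⟨-j⟩| = 4 and |⟨j⟩| = 4, so |H| is a multiple of lcm(4, 4) = 4 and divides |G| = 8.
Closing under the operation: H = {1, -1, j, -j}, so |H| = 4.

4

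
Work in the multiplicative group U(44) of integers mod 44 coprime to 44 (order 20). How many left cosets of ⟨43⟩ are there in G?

10

|⟨43⟩| = 2 and |G| = 20.
By Lagrange, [G : H] = |G|/|H| = 20/2 = 10.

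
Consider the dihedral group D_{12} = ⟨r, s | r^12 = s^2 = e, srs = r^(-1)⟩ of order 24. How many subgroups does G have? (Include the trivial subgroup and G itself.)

34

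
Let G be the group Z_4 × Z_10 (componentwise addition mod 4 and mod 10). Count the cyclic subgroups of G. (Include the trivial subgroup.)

Each element a generates a cyclic subgroup ⟨a⟩; distinct elements may generate the same one (a cyclic group of order d has φ(d) generators).
Cyclic subgroups by order — order 1: 1; order 2: 3; order 4: 2; order 5: 1; order 10: 3; order 20: 2.
Total: 12.

12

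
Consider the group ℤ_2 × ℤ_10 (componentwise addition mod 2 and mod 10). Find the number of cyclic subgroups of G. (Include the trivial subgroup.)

Group the elements of G by the cyclic subgroup they generate; each cyclic subgroup of order d accounts for φ(d) elements.
Cyclic subgroups by order — order 1: 1; order 2: 3; order 5: 1; order 10: 3.
Total: 8.

8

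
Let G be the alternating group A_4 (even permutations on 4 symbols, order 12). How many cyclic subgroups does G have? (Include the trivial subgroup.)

Each element a generates a cyclic subgroup ⟨a⟩; distinct elements may generate the same one (a cyclic group of order d has φ(d) generators).
Cyclic subgroups by order — order 1: 1; order 2: 3; order 3: 4.
Total: 8.

8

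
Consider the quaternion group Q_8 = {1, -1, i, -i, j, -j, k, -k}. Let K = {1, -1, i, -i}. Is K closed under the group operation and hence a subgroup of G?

|K| = 4 divides |G| = 8, consistent with Lagrange.
K contains the identity, every element's inverse is in K, and K is closed under ·: it is a subgroup.
In fact K = ⟨-i⟩.

Yes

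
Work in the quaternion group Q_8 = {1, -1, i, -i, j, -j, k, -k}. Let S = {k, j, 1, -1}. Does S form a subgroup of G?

No

k ∈ S but its inverse -k ∉ S, so S is not a subgroup.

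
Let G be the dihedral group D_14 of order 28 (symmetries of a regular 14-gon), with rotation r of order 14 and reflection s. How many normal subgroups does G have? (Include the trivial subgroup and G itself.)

7

G has 28 subgroups. Checking conjugation-invariance by order — order 1: 1/1 normal; order 2: 1/15 normal; order 4: 0/7 normal; order 7: 1/1 normal; order 14: 3/3 normal; order 28: 1/1 normal.
Total normal subgroups: 7.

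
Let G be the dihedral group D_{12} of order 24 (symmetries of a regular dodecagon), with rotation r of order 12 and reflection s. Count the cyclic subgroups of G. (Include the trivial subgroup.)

Each element a generates a cyclic subgroup ⟨a⟩; distinct elements may generate the same one (a cyclic group of order d has φ(d) generators).
Cyclic subgroups by order — order 1: 1; order 2: 13; order 3: 1; order 4: 1; order 6: 1; order 12: 1.
Total: 18.

18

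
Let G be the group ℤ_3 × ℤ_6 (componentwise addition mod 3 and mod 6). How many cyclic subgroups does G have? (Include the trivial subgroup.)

Each element a generates a cyclic subgroup ⟨a⟩; distinct elements may generate the same one (a cyclic group of order d has φ(d) generators).
Cyclic subgroups by order — order 1: 1; order 2: 1; order 3: 4; order 6: 4.
Total: 10.

10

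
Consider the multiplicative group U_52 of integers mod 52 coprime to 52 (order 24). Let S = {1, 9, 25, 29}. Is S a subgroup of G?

Closure fails: 9 · 25 = 17 ∉ S. So S is not a subgroup.

No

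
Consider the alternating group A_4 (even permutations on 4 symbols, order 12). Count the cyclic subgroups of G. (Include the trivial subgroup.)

Each element a generates a cyclic subgroup ⟨a⟩; distinct elements may generate the same one (a cyclic group of order d has φ(d) generators).
Cyclic subgroups by order — order 1: 1; order 2: 3; order 3: 4.
Total: 8.

8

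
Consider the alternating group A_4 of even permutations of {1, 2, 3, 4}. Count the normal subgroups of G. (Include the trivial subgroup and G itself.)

3

G has 10 subgroups. Checking conjugation-invariance by order — order 1: 1/1 normal; order 2: 0/3 normal; order 3: 0/4 normal; order 4: 1/1 normal; order 12: 1/1 normal.
Total normal subgroups: 3.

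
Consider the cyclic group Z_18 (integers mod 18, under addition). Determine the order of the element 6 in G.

In Z_18, the order of an element a is n/gcd(a, n).
gcd(6, 18) = 6, so |⟨6⟩| = 18/6 = 3.

3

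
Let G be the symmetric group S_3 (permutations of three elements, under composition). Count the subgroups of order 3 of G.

1

|G| = 6 and 3 | 6, so subgroups of order 3 are possible by Lagrange.
The subgroups of order 3 are: {e, (1 2 3), (1 3 2)}.
So G has 1 subgroup of order 3.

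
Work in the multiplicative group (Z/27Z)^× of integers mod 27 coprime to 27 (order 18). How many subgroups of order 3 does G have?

1

|G| = 18 and 3 | 18, so subgroups of order 3 are possible by Lagrange.
The subgroups of order 3 are: {1, 10, 19}.
So G has 1 subgroup of order 3.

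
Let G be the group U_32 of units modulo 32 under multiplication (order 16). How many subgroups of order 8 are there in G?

3

|G| = 16 and 8 | 16, so subgroups of order 8 are possible by Lagrange.
The subgroups of order 8 are: {1, 3, 9, 11, 17, 19, 25, 27}; {1, 5, 9, 13, 17, 21, 25, 29}; {1, 7, 9, 15, 17, 23, 25, 31}.
So G has 3 subgroups of order 8.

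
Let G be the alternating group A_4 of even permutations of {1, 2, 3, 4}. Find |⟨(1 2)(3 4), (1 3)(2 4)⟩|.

4

|⟨(1 2)(3 4)⟩| = 2 and |⟨(1 3)(2 4)⟩| = 2, so |H| is a multiple of lcm(2, 2) = 2 and divides |G| = 12.
Closing under the operation: H = {e, (1 2)(3 4), (1 3)(2 4), (1 4)(2 3)}, so |H| = 4.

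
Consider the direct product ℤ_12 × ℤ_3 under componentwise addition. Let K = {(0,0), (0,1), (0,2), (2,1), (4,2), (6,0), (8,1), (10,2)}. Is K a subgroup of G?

|K| = 8 does not divide |G| = 36, so by Lagrange K is not a subgroup.

No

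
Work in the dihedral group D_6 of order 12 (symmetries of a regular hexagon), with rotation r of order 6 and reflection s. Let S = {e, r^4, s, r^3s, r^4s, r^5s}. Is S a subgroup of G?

r^4 ∈ S but its inverse r^2 ∉ S, so S is not a subgroup.

No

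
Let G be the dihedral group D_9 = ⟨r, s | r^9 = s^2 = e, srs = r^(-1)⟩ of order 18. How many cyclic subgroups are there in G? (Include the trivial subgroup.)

Each element a generates a cyclic subgroup ⟨a⟩; distinct elements may generate the same one (a cyclic group of order d has φ(d) generators).
Cyclic subgroups by order — order 1: 1; order 2: 9; order 3: 1; order 9: 1.
Total: 12.

12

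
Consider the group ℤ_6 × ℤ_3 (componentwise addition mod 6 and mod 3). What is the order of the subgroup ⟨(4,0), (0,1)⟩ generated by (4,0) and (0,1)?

|⟨(4,0)⟩| = 3 and |⟨(0,1)⟩| = 3, so |H| is a multiple of lcm(3, 3) = 3 and divides |G| = 18.
Closing under the operation: H = {(0,0), (0,1), (0,2), (2,0), (2,1), (2,2), (4,0), (4,1), (4,2)}, so |H| = 9.

9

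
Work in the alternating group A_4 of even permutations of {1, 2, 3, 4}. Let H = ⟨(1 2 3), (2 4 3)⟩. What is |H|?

12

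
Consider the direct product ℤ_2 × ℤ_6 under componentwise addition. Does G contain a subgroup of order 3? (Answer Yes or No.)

Yes

3 | 12. A subgroup of order 3 is {(0,0), (0,2), (0,4)}.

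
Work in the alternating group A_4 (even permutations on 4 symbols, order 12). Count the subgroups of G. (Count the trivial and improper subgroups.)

10

|G| = 12, so by Lagrange every subgroup order divides 12. Divisors: 1, 2, 3, 4, 6, 12.
Subgroups by order — order 1: 1; order 2: 3; order 3: 4; order 4: 1; order 6: 0; order 12: 1.
Total: 1 + 3 + 4 + 1 + 0 + 1 = 10.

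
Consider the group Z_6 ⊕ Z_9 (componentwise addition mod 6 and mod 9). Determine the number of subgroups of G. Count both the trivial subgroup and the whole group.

|G| = 54, so by Lagrange every subgroup order divides 54. Divisors: 1, 2, 3, 6, 9, 18, 27, 54.
Subgroups by order — order 1: 1; order 2: 1; order 3: 4; order 6: 4; order 9: 4; order 18: 4; order 27: 1; order 54: 1.
Total: 1 + 1 + 4 + 4 + 4 + 4 + 1 + 1 = 20.

20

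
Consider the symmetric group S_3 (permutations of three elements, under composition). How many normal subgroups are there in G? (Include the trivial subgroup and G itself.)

G has 6 subgroups. Checking conjugation-invariance by order — order 1: 1/1 normal; order 2: 0/3 normal; order 3: 1/1 normal; order 6: 1/1 normal.
Total normal subgroups: 3.

3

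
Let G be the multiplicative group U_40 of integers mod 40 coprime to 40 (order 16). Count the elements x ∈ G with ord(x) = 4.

The elements of order 4 are: 3, 7, 13, 17, 23, 27, 33, 37.
That's 8.

8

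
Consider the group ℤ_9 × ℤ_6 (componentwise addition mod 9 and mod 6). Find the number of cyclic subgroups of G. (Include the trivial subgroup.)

16

Each element a generates a cyclic subgroup ⟨a⟩; distinct elements may generate the same one (a cyclic group of order d has φ(d) generators).
Cyclic subgroups by order — order 1: 1; order 2: 1; order 3: 4; order 6: 4; order 9: 3; order 18: 3.
Total: 16.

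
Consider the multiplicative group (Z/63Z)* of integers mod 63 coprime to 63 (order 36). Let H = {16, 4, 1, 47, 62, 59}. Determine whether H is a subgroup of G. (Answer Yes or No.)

|H| = 6 divides |G| = 36, consistent with Lagrange.
H contains the identity, every element's inverse is in H, and H is closed under ·: it is a subgroup.
In fact H = ⟨59⟩.

Yes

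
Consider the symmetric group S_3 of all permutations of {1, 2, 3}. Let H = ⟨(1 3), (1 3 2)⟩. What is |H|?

|⟨(1 3)⟩| = 2 and |⟨(1 3 2)⟩| = 3, so |H| is a multiple of lcm(2, 3) = 6 and divides |G| = 6.
Closing {(1 3), (1 3 2)} under the group operation gives all of G, so |H| = 6.

6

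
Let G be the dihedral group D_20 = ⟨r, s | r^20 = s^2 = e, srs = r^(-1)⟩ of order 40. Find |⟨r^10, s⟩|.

4

|⟨r^10⟩| = 2 and |⟨s⟩| = 2, so |H| is a multiple of lcm(2, 2) = 2 and divides |G| = 40.
Closing under the operation: H = {e, r^10, s, r^10s}, so |H| = 4.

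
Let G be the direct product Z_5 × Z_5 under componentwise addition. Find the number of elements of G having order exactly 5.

24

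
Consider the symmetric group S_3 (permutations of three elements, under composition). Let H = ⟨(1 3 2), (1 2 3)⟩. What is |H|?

3

|⟨(1 3 2)⟩| = 3 and |⟨(1 2 3)⟩| = 3, so |H| is a multiple of lcm(3, 3) = 3 and divides |G| = 6.
Closing under the operation: H = {e, (1 2 3), (1 3 2)}, so |H| = 3.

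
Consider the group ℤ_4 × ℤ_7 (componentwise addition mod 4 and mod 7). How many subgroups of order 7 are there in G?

|G| = 28 and 7 | 28, so subgroups of order 7 are possible by Lagrange.
The subgroups of order 7 are: {(0,0), (0,1), (0,2), (0,3), (0,4), (0,5), (0,6)}.
So G has 1 subgroup of order 7.

1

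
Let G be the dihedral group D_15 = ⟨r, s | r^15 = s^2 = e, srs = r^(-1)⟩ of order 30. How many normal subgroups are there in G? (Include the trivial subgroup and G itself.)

G has 28 subgroups. Checking conjugation-invariance by order — order 1: 1/1 normal; order 2: 0/15 normal; order 3: 1/1 normal; order 5: 1/1 normal; order 6: 0/5 normal; order 10: 0/3 normal; order 15: 1/1 normal; order 30: 1/1 normal.
Total normal subgroups: 5.

5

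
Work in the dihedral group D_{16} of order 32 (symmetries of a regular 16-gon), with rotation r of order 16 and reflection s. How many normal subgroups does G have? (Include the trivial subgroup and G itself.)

8

G has 36 subgroups. Checking conjugation-invariance by order — order 1: 1/1 normal; order 2: 1/17 normal; order 4: 1/9 normal; order 8: 1/5 normal; order 16: 3/3 normal; order 32: 1/1 normal.
Total normal subgroups: 8.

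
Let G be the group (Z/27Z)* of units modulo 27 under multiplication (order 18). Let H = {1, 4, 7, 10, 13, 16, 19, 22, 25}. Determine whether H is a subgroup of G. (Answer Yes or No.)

Yes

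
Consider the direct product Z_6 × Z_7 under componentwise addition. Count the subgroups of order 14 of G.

|G| = 42 and 14 | 42, so subgroups of order 14 are possible by Lagrange.
The subgroups of order 14 are: {(0,0), (0,1), (0,2), (0,3), (0,4), (0,5), (0,6), (3,0), (3,1), (3,2), (3,3), (3,4), (3,5), (3,6)}.
So G has 1 subgroup of order 14.

1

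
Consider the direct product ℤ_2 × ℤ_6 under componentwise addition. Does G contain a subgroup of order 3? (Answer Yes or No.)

Yes

3 | 12. A subgroup of order 3 is {(0,0), (0,2), (0,4)}.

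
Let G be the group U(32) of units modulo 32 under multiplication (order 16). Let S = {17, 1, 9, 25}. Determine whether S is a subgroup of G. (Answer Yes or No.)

Yes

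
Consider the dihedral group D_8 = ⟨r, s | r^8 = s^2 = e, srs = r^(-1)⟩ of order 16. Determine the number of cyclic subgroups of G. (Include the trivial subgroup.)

Each element a generates a cyclic subgroup ⟨a⟩; distinct elements may generate the same one (a cyclic group of order d has φ(d) generators).
Cyclic subgroups by order — order 1: 1; order 2: 9; order 4: 1; order 8: 1.
Total: 12.

12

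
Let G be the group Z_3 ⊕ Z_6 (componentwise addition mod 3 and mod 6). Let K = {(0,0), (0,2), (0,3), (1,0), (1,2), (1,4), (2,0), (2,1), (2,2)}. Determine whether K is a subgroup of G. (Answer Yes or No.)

(1,2) ∈ K but its inverse (2,4) ∉ K, so K is not a subgroup.

No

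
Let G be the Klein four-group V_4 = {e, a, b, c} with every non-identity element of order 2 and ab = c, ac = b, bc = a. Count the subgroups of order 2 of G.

3

|G| = 4 and 2 | 4, so subgroups of order 2 are possible by Lagrange.
The subgroups of order 2 are: {e, a}; {e, b}; {e, c}.
So G has 3 subgroups of order 2.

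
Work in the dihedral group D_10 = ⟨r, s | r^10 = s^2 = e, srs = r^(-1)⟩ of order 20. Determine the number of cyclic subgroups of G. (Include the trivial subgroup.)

14

Group the elements of G by the cyclic subgroup they generate; each cyclic subgroup of order d accounts for φ(d) elements.
Cyclic subgroups by order — order 1: 1; order 2: 11; order 5: 1; order 10: 1.
Total: 14.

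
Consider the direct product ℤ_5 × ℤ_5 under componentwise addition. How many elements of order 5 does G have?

24

An element (a,b) has order lcm(ord(a), ord(b)); count pairs with lcm equal to 5.
Enumerating gives 24 such elements.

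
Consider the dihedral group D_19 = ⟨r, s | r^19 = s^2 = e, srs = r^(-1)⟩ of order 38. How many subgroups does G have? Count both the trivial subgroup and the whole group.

|G| = 38, so by Lagrange every subgroup order divides 38. Divisors: 1, 2, 19, 38.
Subgroups by order — order 1: 1; order 2: 19; order 19: 1; order 38: 1.
Total: 1 + 19 + 1 + 1 = 22.

22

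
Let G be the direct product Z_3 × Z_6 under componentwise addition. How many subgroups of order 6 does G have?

4

|G| = 18 and 6 | 18, so subgroups of order 6 are possible by Lagrange.
The subgroups of order 6 are: {(0,0), (0,1), (0,2), (0,3), (0,4), (0,5)}; {(0,0), (0,3), (1,0), (1,3), (2,0), (2,3)}; {(0,0), (0,3), (1,1), (1,4), (2,2), (2,5)}; {(0,0), (0,3), (1,2), (1,5), (2,1), (2,4)}.
So G has 4 subgroups of order 6.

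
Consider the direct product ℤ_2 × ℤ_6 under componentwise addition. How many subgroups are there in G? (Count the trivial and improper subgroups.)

10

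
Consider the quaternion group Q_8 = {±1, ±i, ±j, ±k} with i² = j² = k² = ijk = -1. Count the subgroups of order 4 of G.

|G| = 8 and 4 | 8, so subgroups of order 4 are possible by Lagrange.
The subgroups of order 4 are: {1, -1, i, -i}; {1, -1, j, -j}; {1, -1, k, -k}.
So G has 3 subgroups of order 4.

3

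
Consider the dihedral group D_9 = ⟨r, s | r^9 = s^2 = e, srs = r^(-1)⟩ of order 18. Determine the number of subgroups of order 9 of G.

1

|G| = 18 and 9 | 18, so subgroups of order 9 are possible by Lagrange.
The subgroups of order 9 are: {e, r, r^2, r^3, r^4, r^5, r^6, r^7, r^8}.
So G has 1 subgroup of order 9.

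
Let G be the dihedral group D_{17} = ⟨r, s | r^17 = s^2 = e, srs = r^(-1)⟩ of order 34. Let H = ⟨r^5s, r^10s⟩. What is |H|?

|⟨r^5s⟩| = 2 and |⟨r^10s⟩| = 2, so |H| is a multiple of lcm(2, 2) = 2 and divides |G| = 34.
Closing {r^5s, r^10s} under the group operation gives all of G, so |H| = 34.

34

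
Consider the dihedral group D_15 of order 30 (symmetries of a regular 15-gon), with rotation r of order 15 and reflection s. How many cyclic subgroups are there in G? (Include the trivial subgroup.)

Each element a generates a cyclic subgroup ⟨a⟩; distinct elements may generate the same one (a cyclic group of order d has φ(d) generators).
Cyclic subgroups by order — order 1: 1; order 2: 15; order 3: 1; order 5: 1; order 15: 1.
Total: 19.

19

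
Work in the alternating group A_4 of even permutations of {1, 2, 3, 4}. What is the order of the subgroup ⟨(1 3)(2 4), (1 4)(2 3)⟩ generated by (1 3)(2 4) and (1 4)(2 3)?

4

|⟨(1 3)(2 4)⟩| = 2 and |⟨(1 4)(2 3)⟩| = 2, so |H| is a multiple of lcm(2, 2) = 2 and divides |G| = 12.
Closing under the operation: H = {e, (1 2)(3 4), (1 3)(2 4), (1 4)(2 3)}, so |H| = 4.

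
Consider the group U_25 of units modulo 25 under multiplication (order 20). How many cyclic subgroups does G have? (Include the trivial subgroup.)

Each element a generates a cyclic subgroup ⟨a⟩; distinct elements may generate the same one (a cyclic group of order d has φ(d) generators).
Cyclic subgroups by order — order 1: 1; order 2: 1; order 4: 1; order 5: 1; order 10: 1; order 20: 1.
Total: 6.

6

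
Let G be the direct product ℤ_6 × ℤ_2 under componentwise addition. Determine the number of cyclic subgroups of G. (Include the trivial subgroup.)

8

Each element a generates a cyclic subgroup ⟨a⟩; distinct elements may generate the same one (a cyclic group of order d has φ(d) generators).
Cyclic subgroups by order — order 1: 1; order 2: 3; order 3: 1; order 6: 3.
Total: 8.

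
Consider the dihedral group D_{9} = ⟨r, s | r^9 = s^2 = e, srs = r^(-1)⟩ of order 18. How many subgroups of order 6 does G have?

|G| = 18 and 6 | 18, so subgroups of order 6 are possible by Lagrange.
The subgroups of order 6 are: {e, r^3, r^6, r^2s, r^5s, r^8s}; {e, r^3, r^6, s, r^3s, r^6s}; {e, r^3, r^6, rs, r^4s, r^7s}.
So G has 3 subgroups of order 6.

3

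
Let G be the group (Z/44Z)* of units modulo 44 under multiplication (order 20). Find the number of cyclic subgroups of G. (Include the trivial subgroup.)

8

A cyclic subgroup of order d is generated by each of its φ(d) elements of order d, so the cyclic subgroups of order d number (#elements of order d)/φ(d).
Cyclic subgroups by order — order 1: 1; order 2: 3; order 5: 1; order 10: 3.
Total: 8.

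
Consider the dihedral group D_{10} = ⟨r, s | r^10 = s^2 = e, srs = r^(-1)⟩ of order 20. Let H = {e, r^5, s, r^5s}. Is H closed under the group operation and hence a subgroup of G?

|H| = 4 divides |G| = 20, consistent with Lagrange.
H contains the identity, every element's inverse is in H, and H is closed under ·: it is a subgroup.

Yes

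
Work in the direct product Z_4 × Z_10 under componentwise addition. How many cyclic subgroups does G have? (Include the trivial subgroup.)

12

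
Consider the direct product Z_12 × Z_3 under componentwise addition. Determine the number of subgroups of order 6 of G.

4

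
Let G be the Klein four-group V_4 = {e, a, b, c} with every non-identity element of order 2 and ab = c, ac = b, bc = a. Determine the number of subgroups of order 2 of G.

|G| = 4 and 2 | 4, so subgroups of order 2 are possible by Lagrange.
The subgroups of order 2 are: {e, a}; {e, b}; {e, c}.
So G has 3 subgroups of order 2.

3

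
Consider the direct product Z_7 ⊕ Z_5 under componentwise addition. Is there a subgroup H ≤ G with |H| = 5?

Yes

5 | 35. A subgroup of order 5 is {(0,0), (0,1), (0,2), (0,3), (0,4)}.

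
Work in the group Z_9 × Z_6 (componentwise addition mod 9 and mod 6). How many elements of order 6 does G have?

8

An element (a,b) has order lcm(ord(a), ord(b)); count pairs with lcm equal to 6.
Enumerating gives 8 such elements.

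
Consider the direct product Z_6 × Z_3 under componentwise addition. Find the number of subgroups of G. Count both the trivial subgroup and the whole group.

12

|G| = 18, so by Lagrange every subgroup order divides 18. Divisors: 1, 2, 3, 6, 9, 18.
Subgroups by order — order 1: 1; order 2: 1; order 3: 4; order 6: 4; order 9: 1; order 18: 1.
Total: 1 + 1 + 4 + 4 + 1 + 1 = 12.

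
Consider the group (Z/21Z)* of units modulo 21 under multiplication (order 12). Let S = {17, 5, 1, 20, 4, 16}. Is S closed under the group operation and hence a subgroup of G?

|S| = 6 divides |G| = 12, consistent with Lagrange.
S contains the identity, every element's inverse is in S, and S is closed under ·: it is a subgroup.
In fact S = ⟨17⟩.

Yes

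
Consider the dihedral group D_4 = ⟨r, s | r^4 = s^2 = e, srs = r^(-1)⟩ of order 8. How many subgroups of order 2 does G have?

5

|G| = 8 and 2 | 8, so subgroups of order 2 are possible by Lagrange.
The subgroups of order 2 are: {e, r^2}; {e, r^2s}; {e, r^3s}; {e, rs}; … (5 in all).
So G has 5 subgroups of order 2.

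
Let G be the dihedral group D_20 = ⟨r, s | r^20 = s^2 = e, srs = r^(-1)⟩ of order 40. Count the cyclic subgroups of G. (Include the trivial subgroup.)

Group the elements of G by the cyclic subgroup they generate; each cyclic subgroup of order d accounts for φ(d) elements.
Cyclic subgroups by order — order 1: 1; order 2: 21; order 4: 1; order 5: 1; order 10: 1; order 20: 1.
Total: 26.

26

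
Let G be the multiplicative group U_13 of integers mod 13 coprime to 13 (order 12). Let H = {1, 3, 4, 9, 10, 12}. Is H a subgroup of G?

Yes

|H| = 6 divides |G| = 12, consistent with Lagrange.
H contains the identity, every element's inverse is in H, and H is closed under ·: it is a subgroup.
In fact H = ⟨4⟩.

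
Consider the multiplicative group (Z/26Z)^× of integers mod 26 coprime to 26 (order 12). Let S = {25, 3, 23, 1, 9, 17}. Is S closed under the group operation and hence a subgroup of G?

|S| = 6 divides |G| = 12, consistent with Lagrange.
S contains the identity, every element's inverse is in S, and S is closed under ·: it is a subgroup.
In fact S = ⟨17⟩.

Yes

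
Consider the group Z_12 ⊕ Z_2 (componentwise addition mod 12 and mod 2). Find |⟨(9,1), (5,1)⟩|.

12

|⟨(9,1)⟩| = 4 and |⟨(5,1)⟩| = 12, so |H| is a multiple of lcm(4, 12) = 12 and divides |G| = 24.
Closing under the operation: H = {(0,0), (1,1), (2,0), (3,1), (4,0), (5,1), (6,0), (7,1), (8,0), (9,1), (10,0), (11,1)}, so |H| = 12.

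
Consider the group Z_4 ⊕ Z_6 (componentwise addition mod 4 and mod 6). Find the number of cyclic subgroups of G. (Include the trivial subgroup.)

12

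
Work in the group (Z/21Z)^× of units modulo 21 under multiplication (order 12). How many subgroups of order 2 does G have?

3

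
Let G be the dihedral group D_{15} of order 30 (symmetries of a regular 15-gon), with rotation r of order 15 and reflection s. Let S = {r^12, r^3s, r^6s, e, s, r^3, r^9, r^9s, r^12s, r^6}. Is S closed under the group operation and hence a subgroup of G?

Yes

|S| = 10 divides |G| = 30, consistent with Lagrange.
S contains the identity, every element's inverse is in S, and S is closed under ·: it is a subgroup.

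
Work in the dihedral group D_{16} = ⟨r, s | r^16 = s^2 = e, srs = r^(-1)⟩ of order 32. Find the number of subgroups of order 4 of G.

9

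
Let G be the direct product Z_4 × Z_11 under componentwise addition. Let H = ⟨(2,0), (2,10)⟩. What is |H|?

22

|⟨(2,0)⟩| = 2 and |⟨(2,10)⟩| = 22, so |H| is a multiple of lcm(2, 22) = 22 and divides |G| = 44.
Closing under the operation: H = {(0,0), (0,1), (0,2), (0,3), (0,4), (0,5), (0,6), (0,7), (0,8), (0,9), (0,10), (2,0), (2,1), (2,2), (2,3), (2,4), (2,5), (2,6), (2,7), (2,8), (2,9), (2,10)}, so |H| = 22.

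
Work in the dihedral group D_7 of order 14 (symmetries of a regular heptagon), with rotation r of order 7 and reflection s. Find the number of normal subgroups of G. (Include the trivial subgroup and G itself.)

3

G has 10 subgroups. Checking conjugation-invariance by order — order 1: 1/1 normal; order 2: 0/7 normal; order 7: 1/1 normal; order 14: 1/1 normal.
Total normal subgroups: 3.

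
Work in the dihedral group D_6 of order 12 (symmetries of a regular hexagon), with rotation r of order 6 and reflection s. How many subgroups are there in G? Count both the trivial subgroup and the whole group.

16

|G| = 12, so by Lagrange every subgroup order divides 12. Divisors: 1, 2, 3, 4, 6, 12.
Subgroups by order — order 1: 1; order 2: 7; order 3: 1; order 4: 3; order 6: 3; order 12: 1.
Total: 1 + 7 + 1 + 3 + 3 + 1 = 16.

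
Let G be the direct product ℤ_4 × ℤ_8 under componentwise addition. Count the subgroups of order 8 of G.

|G| = 32 and 8 | 32, so subgroups of order 8 are possible by Lagrange.
The subgroups of order 8 are: {(0,0), (0,1), (0,2), (0,3), (0,4), (0,5), (0,6), (0,7)}; {(0,0), (0,2), (0,4), (0,6), (2,0), (2,2), (2,4), (2,6)}; {(0,0), (0,2), (0,4), (0,6), (2,1), (2,3), (2,5), (2,7)}; {(0,0), (0,4), (1,0), (1,4), (2,0), (2,4), (3,0), (3,4)}; … (7 in all).
So G has 7 subgroups of order 8.

7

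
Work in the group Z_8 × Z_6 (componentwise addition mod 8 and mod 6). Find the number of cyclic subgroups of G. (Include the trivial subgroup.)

16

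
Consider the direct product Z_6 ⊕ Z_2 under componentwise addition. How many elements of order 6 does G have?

6

An element (a,b) has order lcm(ord(a), ord(b)); count pairs with lcm equal to 6.
Enumerating gives 6 such elements.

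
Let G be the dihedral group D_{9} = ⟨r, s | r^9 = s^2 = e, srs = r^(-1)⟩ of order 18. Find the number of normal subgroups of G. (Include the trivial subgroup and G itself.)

G has 16 subgroups. Checking conjugation-invariance by order — order 1: 1/1 normal; order 2: 0/9 normal; order 3: 1/1 normal; order 6: 0/3 normal; order 9: 1/1 normal; order 18: 1/1 normal.
Total normal subgroups: 4.

4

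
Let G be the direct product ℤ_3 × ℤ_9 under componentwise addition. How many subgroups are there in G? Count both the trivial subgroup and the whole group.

|G| = 27, so by Lagrange every subgroup order divides 27. Divisors: 1, 3, 9, 27.
Subgroups by order — order 1: 1; order 3: 4; order 9: 4; order 27: 1.
Total: 1 + 4 + 4 + 1 = 10.

10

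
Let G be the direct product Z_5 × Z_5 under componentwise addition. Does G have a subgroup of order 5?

Yes

5 | 25. A subgroup of order 5 is {(0,0), (0,1), (0,2), (0,3), (0,4)}.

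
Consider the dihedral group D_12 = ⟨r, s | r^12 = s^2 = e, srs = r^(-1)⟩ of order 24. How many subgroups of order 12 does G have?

|G| = 24 and 12 | 24, so subgroups of order 12 are possible by Lagrange.
The subgroups of order 12 are: {e, r, r^2, r^3, r^4, r^5, r^6, r^7, r^8, r^9, r^10, r^11}; {e, r^2, r^4, r^6, r^8, r^10, s, r^2s, r^4s, r^6s, r^8s, r^10s}; {e, r^2, r^4, r^6, r^8, r^10, rs, r^3s, r^5s, r^7s, r^9s, r^11s}.
So G has 3 subgroups of order 12.

3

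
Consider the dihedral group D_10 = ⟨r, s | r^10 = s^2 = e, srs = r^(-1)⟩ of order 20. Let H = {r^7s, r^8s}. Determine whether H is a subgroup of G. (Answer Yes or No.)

The identity e ∉ H, so H is not a subgroup.

No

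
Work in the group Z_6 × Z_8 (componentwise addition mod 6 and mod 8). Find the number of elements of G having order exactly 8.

An element (a,b) has order lcm(ord(a), ord(b)); count pairs with lcm equal to 8.
Enumerating gives 8 such elements.

8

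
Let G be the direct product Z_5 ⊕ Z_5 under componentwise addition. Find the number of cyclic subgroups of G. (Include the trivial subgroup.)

A cyclic subgroup of order d is generated by each of its φ(d) elements of order d, so the cyclic subgroups of order d number (#elements of order d)/φ(d).
Cyclic subgroups by order — order 1: 1; order 5: 6.
Total: 7.

7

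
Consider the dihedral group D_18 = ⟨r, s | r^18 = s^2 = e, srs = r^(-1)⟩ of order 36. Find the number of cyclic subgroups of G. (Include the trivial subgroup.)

Group the elements of G by the cyclic subgroup they generate; each cyclic subgroup of order d accounts for φ(d) elements.
Cyclic subgroups by order — order 1: 1; order 2: 19; order 3: 1; order 6: 1; order 9: 1; order 18: 1.
Total: 24.

24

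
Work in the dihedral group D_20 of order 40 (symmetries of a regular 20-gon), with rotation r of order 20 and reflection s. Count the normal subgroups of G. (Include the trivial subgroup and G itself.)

G has 48 subgroups. Checking conjugation-invariance by order — order 1: 1/1 normal; order 2: 1/21 normal; order 4: 1/11 normal; order 5: 1/1 normal; order 8: 0/5 normal; order 10: 1/5 normal; order 20: 3/3 normal; order 40: 1/1 normal.
Total normal subgroups: 9.

9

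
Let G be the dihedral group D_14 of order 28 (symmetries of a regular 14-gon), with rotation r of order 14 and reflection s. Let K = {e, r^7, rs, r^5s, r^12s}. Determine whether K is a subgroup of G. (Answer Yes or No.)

No

|K| = 5 does not divide |G| = 28, so by Lagrange K is not a subgroup.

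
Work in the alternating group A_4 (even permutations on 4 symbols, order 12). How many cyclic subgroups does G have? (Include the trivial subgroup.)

8

Each element a generates a cyclic subgroup ⟨a⟩; distinct elements may generate the same one (a cyclic group of order d has φ(d) generators).
Cyclic subgroups by order — order 1: 1; order 2: 3; order 3: 4.
Total: 8.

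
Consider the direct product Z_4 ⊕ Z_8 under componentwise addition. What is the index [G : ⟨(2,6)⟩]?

|⟨(2,6)⟩| = 4 and |G| = 32.
By Lagrange, [G : H] = |G|/|H| = 32/4 = 8.

8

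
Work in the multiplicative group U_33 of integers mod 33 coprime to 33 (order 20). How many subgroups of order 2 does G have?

|G| = 20 and 2 | 20, so subgroups of order 2 are possible by Lagrange.
The subgroups of order 2 are: {1, 10}; {1, 23}; {1, 32}.
So G has 3 subgroups of order 2.

3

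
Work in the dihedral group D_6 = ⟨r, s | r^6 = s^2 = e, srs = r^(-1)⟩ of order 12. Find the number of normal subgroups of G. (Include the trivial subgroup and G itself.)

G has 16 subgroups. Checking conjugation-invariance by order — order 1: 1/1 normal; order 2: 1/7 normal; order 3: 1/1 normal; order 4: 0/3 normal; order 6: 3/3 normal; order 12: 1/1 normal.
Total normal subgroups: 7.

7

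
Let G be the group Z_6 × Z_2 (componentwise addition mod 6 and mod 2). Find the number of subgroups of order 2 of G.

|G| = 12 and 2 | 12, so subgroups of order 2 are possible by Lagrange.
The subgroups of order 2 are: {(0,0), (0,1)}; {(0,0), (3,0)}; {(0,0), (3,1)}.
So G has 3 subgroups of order 2.

3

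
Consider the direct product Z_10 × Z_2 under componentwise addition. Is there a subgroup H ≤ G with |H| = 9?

No

9 does not divide |G| = 20, so by Lagrange no subgroup of order 9 exists.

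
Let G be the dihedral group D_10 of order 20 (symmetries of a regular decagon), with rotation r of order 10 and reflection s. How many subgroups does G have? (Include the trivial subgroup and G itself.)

|G| = 20, so by Lagrange every subgroup order divides 20. Divisors: 1, 2, 4, 5, 10, 20.
Subgroups by order — order 1: 1; order 2: 11; order 4: 5; order 5: 1; order 10: 3; order 20: 1.
Total: 1 + 11 + 5 + 1 + 3 + 1 = 22.

22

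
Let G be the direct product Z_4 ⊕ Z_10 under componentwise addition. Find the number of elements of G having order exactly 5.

An element (a,b) has order lcm(ord(a), ord(b)); count pairs with lcm equal to 5.
Enumerating gives 4 such elements.

4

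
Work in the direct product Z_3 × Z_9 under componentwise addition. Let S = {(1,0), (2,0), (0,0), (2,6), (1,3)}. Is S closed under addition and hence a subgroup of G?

No

|S| = 5 does not divide |G| = 27, so by Lagrange S is not a subgroup.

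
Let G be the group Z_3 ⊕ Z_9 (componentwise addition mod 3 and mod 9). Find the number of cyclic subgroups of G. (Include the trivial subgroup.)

8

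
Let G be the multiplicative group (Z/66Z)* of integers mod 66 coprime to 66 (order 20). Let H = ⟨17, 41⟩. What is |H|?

|⟨17⟩| = 10 and |⟨41⟩| = 10, so |H| is a multiple of lcm(10, 10) = 10 and divides |G| = 20.
Closing under the operation: H = {1, 17, 25, 29, 31, 35, 37, 41, 49, 65}, so |H| = 10.

10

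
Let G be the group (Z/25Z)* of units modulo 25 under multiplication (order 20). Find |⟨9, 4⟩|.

10

|⟨9⟩| = 10 and |⟨4⟩| = 10, so |H| is a multiple of lcm(10, 10) = 10 and divides |G| = 20.
Closing under the operation: H = {1, 4, 6, 9, 11, 14, 16, 19, 21, 24}, so |H| = 10.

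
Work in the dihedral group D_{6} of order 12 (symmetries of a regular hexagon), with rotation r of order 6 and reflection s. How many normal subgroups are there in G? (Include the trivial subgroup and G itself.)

7

G has 16 subgroups. Checking conjugation-invariance by order — order 1: 1/1 normal; order 2: 1/7 normal; order 3: 1/1 normal; order 4: 0/3 normal; order 6: 3/3 normal; order 12: 1/1 normal.
Total normal subgroups: 7.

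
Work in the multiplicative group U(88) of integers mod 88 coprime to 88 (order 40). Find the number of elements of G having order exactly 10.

28

Enumerating element orders in G gives 28 elements of order 10.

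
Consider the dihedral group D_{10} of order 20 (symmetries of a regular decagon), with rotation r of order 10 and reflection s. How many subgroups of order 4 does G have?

5

|G| = 20 and 4 | 20, so subgroups of order 4 are possible by Lagrange.
The subgroups of order 4 are: {e, r^5, r^2s, r^7s}; {e, r^5, r^3s, r^8s}; {e, r^5, r^4s, r^9s}; {e, r^5, s, r^5s}; … (5 in all).
So G has 5 subgroups of order 4.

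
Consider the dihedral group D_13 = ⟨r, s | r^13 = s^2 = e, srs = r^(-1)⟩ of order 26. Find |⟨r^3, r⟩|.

13

|⟨r^3⟩| = 13 and |⟨r⟩| = 13, so |H| is a multiple of lcm(13, 13) = 13 and divides |G| = 26.
Closing under the operation: H = {e, r, r^2, r^3, r^4, r^5, r^6, r^7, r^8, r^9, r^10, r^11, r^12}, so |H| = 13.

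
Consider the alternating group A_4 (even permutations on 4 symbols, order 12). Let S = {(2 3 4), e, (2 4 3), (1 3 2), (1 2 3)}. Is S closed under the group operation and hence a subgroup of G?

|S| = 5 does not divide |G| = 12, so by Lagrange S is not a subgroup.

No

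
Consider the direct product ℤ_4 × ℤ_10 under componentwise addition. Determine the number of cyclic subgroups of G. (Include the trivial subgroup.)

12

A cyclic subgroup of order d is generated by each of its φ(d) elements of order d, so the cyclic subgroups of order d number (#elements of order d)/φ(d).
Cyclic subgroups by order — order 1: 1; order 2: 3; order 4: 2; order 5: 1; order 10: 3; order 20: 2.
Total: 12.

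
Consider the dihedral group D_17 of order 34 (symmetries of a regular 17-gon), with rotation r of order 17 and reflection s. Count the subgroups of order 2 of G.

|G| = 34 and 2 | 34, so subgroups of order 2 are possible by Lagrange.
The subgroups of order 2 are: {e, r^10s}; {e, r^11s}; {e, r^12s}; {e, r^13s}; … (17 in all).
So G has 17 subgroups of order 2.

17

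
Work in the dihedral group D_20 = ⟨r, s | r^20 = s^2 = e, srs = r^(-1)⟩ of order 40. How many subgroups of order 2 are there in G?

21

|G| = 40 and 2 | 40, so subgroups of order 2 are possible by Lagrange.
The subgroups of order 2 are: {e, r^10}; {e, r^10s}; {e, r^11s}; {e, r^12s}; … (21 in all).
So G has 21 subgroups of order 2.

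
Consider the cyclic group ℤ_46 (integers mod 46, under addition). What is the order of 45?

In ℤ_46, the order of an element a is n/gcd(a, n).
gcd(45, 46) = 1, so |⟨45⟩| = 46/1 = 46.

46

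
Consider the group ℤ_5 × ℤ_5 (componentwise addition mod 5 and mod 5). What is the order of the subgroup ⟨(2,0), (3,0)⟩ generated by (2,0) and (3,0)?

|⟨(2,0)⟩| = 5 and |⟨(3,0)⟩| = 5, so |H| is a multiple of lcm(5, 5) = 5 and divides |G| = 25.
Closing under the operation: H = {(0,0), (1,0), (2,0), (3,0), (4,0)}, so |H| = 5.

5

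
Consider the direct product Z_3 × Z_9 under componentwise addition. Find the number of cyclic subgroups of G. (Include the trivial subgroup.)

8

A cyclic subgroup of order d is generated by each of its φ(d) elements of order d, so the cyclic subgroups of order d number (#elements of order d)/φ(d).
Cyclic subgroups by order — order 1: 1; order 3: 4; order 9: 3.
Total: 8.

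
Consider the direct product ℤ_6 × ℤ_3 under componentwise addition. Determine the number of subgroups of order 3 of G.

|G| = 18 and 3 | 18, so subgroups of order 3 are possible by Lagrange.
The subgroups of order 3 are: {(0,0), (0,1), (0,2)}; {(0,0), (2,0), (4,0)}; {(0,0), (2,1), (4,2)}; {(0,0), (2,2), (4,1)}.
So G has 4 subgroups of order 3.

4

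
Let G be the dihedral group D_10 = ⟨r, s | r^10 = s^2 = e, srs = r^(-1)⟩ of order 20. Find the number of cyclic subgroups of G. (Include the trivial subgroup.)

14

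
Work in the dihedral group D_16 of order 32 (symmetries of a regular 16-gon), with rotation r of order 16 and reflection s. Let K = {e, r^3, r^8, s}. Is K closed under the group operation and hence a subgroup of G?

r^3 ∈ K but its inverse r^13 ∉ K, so K is not a subgroup.

No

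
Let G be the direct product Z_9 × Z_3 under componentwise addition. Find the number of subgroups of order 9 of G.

4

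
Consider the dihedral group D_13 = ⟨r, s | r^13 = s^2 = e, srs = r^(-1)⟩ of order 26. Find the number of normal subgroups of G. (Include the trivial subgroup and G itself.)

3

G has 16 subgroups. Checking conjugation-invariance by order — order 1: 1/1 normal; order 2: 0/13 normal; order 13: 1/1 normal; order 26: 1/1 normal.
Total normal subgroups: 3.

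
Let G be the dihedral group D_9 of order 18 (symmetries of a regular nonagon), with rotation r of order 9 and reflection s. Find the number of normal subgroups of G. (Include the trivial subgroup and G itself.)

G has 16 subgroups. Checking conjugation-invariance by order — order 1: 1/1 normal; order 2: 0/9 normal; order 3: 1/1 normal; order 6: 0/3 normal; order 9: 1/1 normal; order 18: 1/1 normal.
Total normal subgroups: 4.

4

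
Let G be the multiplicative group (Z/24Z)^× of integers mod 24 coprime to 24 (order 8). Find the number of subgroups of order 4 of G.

7

|G| = 8 and 4 | 8, so subgroups of order 4 are possible by Lagrange.
The subgroups of order 4 are: {1, 11, 13, 23}; {1, 11, 17, 19}; {1, 5, 7, 11}; {1, 5, 13, 17}; … (7 in all).
So G has 7 subgroups of order 4.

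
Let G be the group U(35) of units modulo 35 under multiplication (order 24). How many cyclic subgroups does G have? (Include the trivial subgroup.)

A cyclic subgroup of order d is generated by each of its φ(d) elements of order d, so the cyclic subgroups of order d number (#elements of order d)/φ(d).
Cyclic subgroups by order — order 1: 1; order 2: 3; order 3: 1; order 4: 2; order 6: 3; order 12: 2.
Total: 12.

12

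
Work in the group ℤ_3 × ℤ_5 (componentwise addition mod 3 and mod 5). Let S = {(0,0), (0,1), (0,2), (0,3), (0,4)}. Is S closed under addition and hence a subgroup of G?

Yes

|S| = 5 divides |G| = 15, consistent with Lagrange.
S contains the identity, every element's inverse is in S, and S is closed under +: it is a subgroup.
In fact S = ⟨(0,1)⟩.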